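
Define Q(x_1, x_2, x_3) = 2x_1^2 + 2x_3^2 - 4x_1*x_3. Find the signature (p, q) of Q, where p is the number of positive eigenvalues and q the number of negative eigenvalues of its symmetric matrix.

Write A = [[2, 0, -2], [0, 0, 0], [-2, 0, 2]].
Applying the same elementary operations to the rows and columns of A produces a congruent diagonal matrix with entries 2, 0, 0.
That gives 1 positive, 2 zero pivots.

(1, 0)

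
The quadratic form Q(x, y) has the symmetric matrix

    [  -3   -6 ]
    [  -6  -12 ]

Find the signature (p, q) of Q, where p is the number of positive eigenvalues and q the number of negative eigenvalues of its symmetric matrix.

Congruent diagonalization of A (simultaneous row and column reduction) yields pivots -3, 0.
Counting signs: 1 negative, 1 zero.

(0, 1)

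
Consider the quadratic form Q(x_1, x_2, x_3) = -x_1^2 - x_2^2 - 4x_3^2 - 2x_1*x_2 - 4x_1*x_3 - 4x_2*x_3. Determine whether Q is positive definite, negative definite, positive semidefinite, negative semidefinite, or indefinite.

negative semidefinite

Write A = [[-1, -1, -2], [-1, -1, -2], [-2, -2, -4]].
Symmetric row and column elimination reduces A to a congruent diagonal form with pivots -1, 0, 0.
So there are 1 negative, 2 zero pivots.
Hence Q is negative semidefinite.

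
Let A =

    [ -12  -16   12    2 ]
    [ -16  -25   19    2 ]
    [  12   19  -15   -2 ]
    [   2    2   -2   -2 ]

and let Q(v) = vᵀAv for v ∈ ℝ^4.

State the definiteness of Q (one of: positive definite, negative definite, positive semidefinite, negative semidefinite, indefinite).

Leading principal minors: Δ_1 = -12, Δ_2 = 44, Δ_3 = -24, Δ_4 = 24.
The signs alternate starting with Δ_1 < 0, so by Sylvester's criterion Q is negative definite.

negative definite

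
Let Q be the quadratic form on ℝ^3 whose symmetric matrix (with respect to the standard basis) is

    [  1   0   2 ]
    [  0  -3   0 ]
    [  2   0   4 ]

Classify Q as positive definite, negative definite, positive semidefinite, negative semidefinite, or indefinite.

indefinite

Applying the same elementary operations to the rows and columns of A produces a congruent diagonal matrix with entries 1, -3, 0.
Counting signs: 1 positive, 1 negative, 1 zero.
Hence Q is indefinite.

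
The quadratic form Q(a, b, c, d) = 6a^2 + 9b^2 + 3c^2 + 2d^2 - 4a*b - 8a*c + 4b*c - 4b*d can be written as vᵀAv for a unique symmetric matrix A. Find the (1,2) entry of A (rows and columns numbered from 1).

-2

The coefficient of a·b in Q is -4. For a symmetric A this equals A[1,2] + A[2,1] = 2·A[1,2].
So A[1,2] = -4/2 = -2.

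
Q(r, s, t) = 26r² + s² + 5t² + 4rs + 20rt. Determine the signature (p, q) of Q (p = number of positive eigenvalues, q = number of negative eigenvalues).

(3, 0)

Write A = [[26, 2, 10], [2, 1, 0], [10, 0, 5]].
Applying the same elementary operations to the rows and columns of A produces a congruent diagonal matrix with entries 26, 11/13, 5/11.
Counting signs: 3 positive.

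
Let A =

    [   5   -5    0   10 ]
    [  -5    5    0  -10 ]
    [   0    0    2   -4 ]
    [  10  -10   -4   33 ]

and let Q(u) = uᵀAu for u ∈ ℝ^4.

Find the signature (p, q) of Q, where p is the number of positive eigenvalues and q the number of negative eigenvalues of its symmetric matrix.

(3, 0)

Row-reducing A symmetrically gives the diagonal entries 5, 0, 2, 5.
That gives 3 positive, 1 zero pivots.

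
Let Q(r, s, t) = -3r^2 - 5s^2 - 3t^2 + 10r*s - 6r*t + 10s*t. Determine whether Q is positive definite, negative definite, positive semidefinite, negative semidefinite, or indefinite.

indefinite

Write A = [[-3, 5, -3], [5, -5, 5], [-3, 5, -3]].
Symmetric row and column elimination reduces A to a congruent diagonal form with pivots -3, 10/3, 0.
That gives 1 positive, 1 negative, 1 zero pivots.
Hence Q is indefinite.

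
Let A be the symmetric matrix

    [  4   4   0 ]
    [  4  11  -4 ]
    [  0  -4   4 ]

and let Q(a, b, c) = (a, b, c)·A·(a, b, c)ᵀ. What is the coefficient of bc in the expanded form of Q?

The coefficient of bc is A[2,3] + A[3,2] = 2·(-4) = -8.

-8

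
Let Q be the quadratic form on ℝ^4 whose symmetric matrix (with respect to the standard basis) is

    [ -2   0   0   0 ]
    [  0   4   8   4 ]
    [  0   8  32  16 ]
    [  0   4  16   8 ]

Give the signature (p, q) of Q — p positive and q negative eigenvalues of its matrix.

(2, 1)

Applying the same elementary operations to the rows and columns of A produces a congruent diagonal matrix with entries -2, 4, 16, 0.
So there are 2 positive, 1 negative, 1 zero pivots.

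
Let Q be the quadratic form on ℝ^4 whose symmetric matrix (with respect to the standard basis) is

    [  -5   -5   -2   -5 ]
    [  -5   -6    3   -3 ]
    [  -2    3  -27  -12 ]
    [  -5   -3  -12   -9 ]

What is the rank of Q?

Row-reducing A symmetrically gives the diagonal entries -5, -1, -6/5, 0.
Counting signs: 3 negative, 1 zero.
The rank is the number of nonzero pivots: 3.

3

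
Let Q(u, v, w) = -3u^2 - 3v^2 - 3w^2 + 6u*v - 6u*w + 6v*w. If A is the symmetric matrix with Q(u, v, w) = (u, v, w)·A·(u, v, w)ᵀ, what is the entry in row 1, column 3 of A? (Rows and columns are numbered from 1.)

-3

The coefficient of u·w in Q is -6. For a symmetric A this equals A[1,3] + A[3,1] = 2·A[1,3].
So A[1,3] = -6/2 = -3.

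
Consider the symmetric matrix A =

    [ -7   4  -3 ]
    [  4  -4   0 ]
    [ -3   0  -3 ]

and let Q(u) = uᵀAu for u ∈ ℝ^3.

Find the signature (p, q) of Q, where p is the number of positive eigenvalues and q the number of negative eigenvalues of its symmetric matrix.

Congruent diagonalization of A (simultaneous row and column reduction) yields pivots -7, -12/7, 0.
That gives 2 negative, 1 zero pivots.

(0, 2)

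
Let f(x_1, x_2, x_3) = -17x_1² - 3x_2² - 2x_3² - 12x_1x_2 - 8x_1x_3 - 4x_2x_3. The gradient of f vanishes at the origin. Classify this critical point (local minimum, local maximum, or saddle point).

The Hessian at the origin is H = [[-34, -12, -8], [-12, -6, -4], [-8, -4, -4]].
Congruent diagonalization of H (simultaneous row and column reduction) yields pivots -34, -30/17, -4/3.
That gives 3 negative pivots.
H is negative definite, so the origin is a strict local maximum.

local maximum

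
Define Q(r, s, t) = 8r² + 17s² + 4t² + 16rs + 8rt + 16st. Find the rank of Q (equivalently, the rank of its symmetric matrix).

Write A = [[8, 8, 4], [8, 17, 8], [4, 8, 4]].
Symmetric row and column elimination reduces A to a congruent diagonal form with pivots 8, 9, 2/9.
That gives 3 positive pivots.
The rank is the number of nonzero pivots: 3.

3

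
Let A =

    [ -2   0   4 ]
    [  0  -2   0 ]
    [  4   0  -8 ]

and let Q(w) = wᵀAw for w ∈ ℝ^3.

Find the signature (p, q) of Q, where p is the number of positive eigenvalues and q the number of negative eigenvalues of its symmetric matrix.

Symmetric row and column elimination reduces A to a congruent diagonal form with pivots -2, -2, 0.
So there are 2 negative, 1 zero pivots.

(0, 2)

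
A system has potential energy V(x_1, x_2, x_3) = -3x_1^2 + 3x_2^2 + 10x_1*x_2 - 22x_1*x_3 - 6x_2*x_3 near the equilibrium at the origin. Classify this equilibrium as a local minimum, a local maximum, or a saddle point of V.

saddle point

The Hessian at the origin is H = [[-6, 10, -22], [10, 6, -6], [-22, -6, 0]].
An LDLᵀ factorisation of H has diagonal entries -6, 68/3, 6/17.
So there are 2 positive, 1 negative pivots.
H is indefinite, so the origin is a saddle point.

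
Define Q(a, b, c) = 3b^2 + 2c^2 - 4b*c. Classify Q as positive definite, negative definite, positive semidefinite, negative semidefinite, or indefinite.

positive semidefinite

The associated matrix is A = [[0, 0, 0], [0, 3, -2], [0, -2, 2]].
Congruent diagonalization of A (simultaneous row and column reduction) yields pivots 0, 3, 2/3.
That gives 2 positive, 1 zero pivots.
Hence Q is positive semidefinite.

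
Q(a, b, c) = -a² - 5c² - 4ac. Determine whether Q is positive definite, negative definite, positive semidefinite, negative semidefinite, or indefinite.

Write A = [[-1, 0, -2], [0, 0, 0], [-2, 0, -5]].
Congruent diagonalization of A (simultaneous row and column reduction) yields pivots -1, 0, -1.
That gives 2 negative, 1 zero pivots.
Hence Q is negative semidefinite.

negative semidefinite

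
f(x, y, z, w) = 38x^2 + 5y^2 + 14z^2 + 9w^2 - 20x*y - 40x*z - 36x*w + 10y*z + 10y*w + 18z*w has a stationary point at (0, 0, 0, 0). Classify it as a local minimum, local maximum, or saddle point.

The Hessian at the origin is H = [[76, -20, -40, -36], [-20, 10, 10, 10], [-40, 10, 28, 18], [-36, 10, 18, 18]].
Congruent diagonalization of H (simultaneous row and column reduction) yields pivots 76, 90/19, 62/9, 24/31.
Counting signs: 4 positive.
H is positive definite, so the origin is a strict local minimum.

local minimum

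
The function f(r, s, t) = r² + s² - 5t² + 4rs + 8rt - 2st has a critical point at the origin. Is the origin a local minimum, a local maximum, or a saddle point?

saddle point

The Hessian at the origin is H = [[2, 4, 8], [4, 2, -2], [8, -2, -10]].
Congruent diagonalization of H (simultaneous row and column reduction) yields pivots 2, -6, 12.
So there are 2 positive, 1 negative pivots.
H is indefinite, so the origin is a saddle point.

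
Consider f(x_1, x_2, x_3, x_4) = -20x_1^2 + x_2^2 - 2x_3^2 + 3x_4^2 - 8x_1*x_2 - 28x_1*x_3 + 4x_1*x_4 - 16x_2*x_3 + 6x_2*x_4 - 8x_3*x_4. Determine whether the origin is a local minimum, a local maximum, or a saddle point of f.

The Hessian at the origin is H = [[-40, -8, -28, 4], [-8, 2, -16, 6], [-28, -16, -4, -8], [4, 6, -8, 6]].
Applying the same elementary operations to the rows and columns of H produces a congruent diagonal matrix with entries -40, 18/5, -130/9, 8/65.
Counting signs: 2 positive, 2 negative.
H is indefinite, so the origin is a saddle point.

saddle point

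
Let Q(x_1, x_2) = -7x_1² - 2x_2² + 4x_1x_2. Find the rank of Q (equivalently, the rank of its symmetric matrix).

Write A = [[-7, 2], [2, -2]].
Congruent diagonalization of A (simultaneous row and column reduction) yields pivots -7, -10/7.
Counting signs: 2 negative.
The rank is the number of nonzero pivots: 2.

2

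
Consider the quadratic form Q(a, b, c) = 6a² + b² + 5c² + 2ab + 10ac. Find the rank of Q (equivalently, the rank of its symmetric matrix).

2

Write A = [[6, 1, 5], [1, 1, 0], [5, 0, 5]].
Congruent diagonalization of A (simultaneous row and column reduction) yields pivots 6, 5/6, 0.
Counting signs: 2 positive, 1 zero.
The rank is the number of nonzero pivots: 2.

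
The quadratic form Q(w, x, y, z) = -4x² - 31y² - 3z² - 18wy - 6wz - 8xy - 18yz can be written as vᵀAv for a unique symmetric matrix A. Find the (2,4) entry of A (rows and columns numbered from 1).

The coefficient of x·z in Q is 0. For a symmetric A this equals A[2,4] + A[4,2] = 2·A[2,4].
So A[2,4] = 0/2 = 0.

0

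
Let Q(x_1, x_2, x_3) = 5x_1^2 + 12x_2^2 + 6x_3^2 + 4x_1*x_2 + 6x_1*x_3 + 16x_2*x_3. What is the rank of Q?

3

Write A = [[5, 2, 3], [2, 12, 8], [3, 8, 6]].
An LDLᵀ factorisation of A has diagonal entries 5, 56/5, 1/14.
That gives 3 positive pivots.
The rank is the number of nonzero pivots: 3.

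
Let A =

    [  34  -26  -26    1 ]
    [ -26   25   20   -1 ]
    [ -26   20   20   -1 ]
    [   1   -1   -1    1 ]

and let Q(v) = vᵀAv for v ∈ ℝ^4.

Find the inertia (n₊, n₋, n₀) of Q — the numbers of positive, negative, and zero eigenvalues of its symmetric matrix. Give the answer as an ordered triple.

(4, 0, 0)

Applying the same elementary operations to the rows and columns of A produces a congruent diagonal matrix with entries 34, 87/17, 10/87, 1/2.
Counting signs: 4 positive.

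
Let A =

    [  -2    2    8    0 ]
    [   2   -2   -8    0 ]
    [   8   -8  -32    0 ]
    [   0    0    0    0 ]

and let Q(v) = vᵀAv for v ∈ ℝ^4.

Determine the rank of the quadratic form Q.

Congruent diagonalization of A (simultaneous row and column reduction) yields pivots -2, 0, 0, 0.
Counting signs: 1 negative, 3 zero.
The rank is the number of nonzero pivots: 1.

1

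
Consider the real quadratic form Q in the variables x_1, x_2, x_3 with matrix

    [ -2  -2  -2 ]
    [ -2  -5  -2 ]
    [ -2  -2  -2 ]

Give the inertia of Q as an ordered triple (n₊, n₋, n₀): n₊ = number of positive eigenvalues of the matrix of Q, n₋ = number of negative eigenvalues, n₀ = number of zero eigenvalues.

Symmetric row and column elimination reduces A to a congruent diagonal form with pivots -2, -3, 0.
Counting signs: 2 negative, 1 zero.

(0, 2, 1)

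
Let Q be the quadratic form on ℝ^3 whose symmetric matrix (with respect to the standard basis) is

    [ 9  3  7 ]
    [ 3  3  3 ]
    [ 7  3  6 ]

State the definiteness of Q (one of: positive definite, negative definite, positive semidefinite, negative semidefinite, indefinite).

positive definite

Row-reducing A symmetrically gives the diagonal entries 9, 2, 1/3.
Counting signs: 3 positive.
Hence Q is positive definite.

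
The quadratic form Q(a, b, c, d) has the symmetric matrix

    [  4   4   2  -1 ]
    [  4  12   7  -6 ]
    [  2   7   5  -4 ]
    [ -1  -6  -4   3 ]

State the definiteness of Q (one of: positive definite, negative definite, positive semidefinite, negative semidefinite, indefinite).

Symmetric row and column elimination reduces A to a congruent diagonal form with pivots 4, 8, 7/8, -15/28.
Counting signs: 3 positive, 1 negative.
Hence Q is indefinite.

indefinite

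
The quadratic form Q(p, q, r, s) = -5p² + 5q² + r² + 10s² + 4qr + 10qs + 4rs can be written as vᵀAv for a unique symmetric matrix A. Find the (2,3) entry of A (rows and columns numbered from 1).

The coefficient of q·r in Q is 4. For a symmetric A this equals A[2,3] + A[3,2] = 2·A[2,3].
So A[2,3] = 4/2 = 2.

2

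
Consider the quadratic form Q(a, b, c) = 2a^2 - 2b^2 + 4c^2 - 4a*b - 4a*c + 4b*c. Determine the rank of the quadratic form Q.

3

The symmetric matrix is A = [[2, -2, -2], [-2, -2, 2], [-2, 2, 4]].
Symmetric row and column elimination reduces A to a congruent diagonal form with pivots 2, -4, 2.
So there are 2 positive, 1 negative pivots.
The rank is the number of nonzero pivots: 3.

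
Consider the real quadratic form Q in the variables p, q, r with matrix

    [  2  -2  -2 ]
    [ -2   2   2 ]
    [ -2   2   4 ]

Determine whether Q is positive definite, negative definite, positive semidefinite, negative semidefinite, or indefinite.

positive semidefinite

Symmetric row and column elimination reduces A to a congruent diagonal form with pivots 2, 0, 2.
That gives 2 positive, 1 zero pivots.
Hence Q is positive semidefinite.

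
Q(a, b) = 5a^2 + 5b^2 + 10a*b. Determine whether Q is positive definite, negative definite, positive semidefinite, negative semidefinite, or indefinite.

Write A = [[5, 5], [5, 5]].
Applying the same elementary operations to the rows and columns of A produces a congruent diagonal matrix with entries 5, 0.
So there are 1 positive, 1 zero pivots.
Hence Q is positive semidefinite.

positive semidefinite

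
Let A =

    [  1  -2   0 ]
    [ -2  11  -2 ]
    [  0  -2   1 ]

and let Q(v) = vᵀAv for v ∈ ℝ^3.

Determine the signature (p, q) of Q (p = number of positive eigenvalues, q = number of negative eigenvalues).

(3, 0)

Row-reducing A symmetrically gives the diagonal entries 1, 7, 3/7.
Counting signs: 3 positive.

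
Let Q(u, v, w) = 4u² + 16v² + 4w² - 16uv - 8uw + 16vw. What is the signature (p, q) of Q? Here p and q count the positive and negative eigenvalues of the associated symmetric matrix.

(1, 0)

The associated matrix is A = [[4, -8, -4], [-8, 16, 8], [-4, 8, 4]].
Row-reducing A symmetrically gives the diagonal entries 4, 0, 0.
So there are 1 positive, 2 zero pivots.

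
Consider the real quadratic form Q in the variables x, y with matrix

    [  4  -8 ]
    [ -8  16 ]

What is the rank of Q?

Symmetric row and column elimination reduces A to a congruent diagonal form with pivots 4, 0.
So there are 1 positive, 1 zero pivots.
The rank is the number of nonzero pivots: 1.

1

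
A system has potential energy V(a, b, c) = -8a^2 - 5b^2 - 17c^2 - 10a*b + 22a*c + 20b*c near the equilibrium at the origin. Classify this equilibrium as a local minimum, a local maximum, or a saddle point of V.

The Hessian at the origin is H = [[-16, -10, 22], [-10, -10, 20], [22, 20, -34]].
Applying the same elementary operations to the rows and columns of H produces a congruent diagonal matrix with entries -16, -15/4, 20/3.
Counting signs: 1 positive, 2 negative.
H is indefinite, so the origin is a saddle point.

saddle point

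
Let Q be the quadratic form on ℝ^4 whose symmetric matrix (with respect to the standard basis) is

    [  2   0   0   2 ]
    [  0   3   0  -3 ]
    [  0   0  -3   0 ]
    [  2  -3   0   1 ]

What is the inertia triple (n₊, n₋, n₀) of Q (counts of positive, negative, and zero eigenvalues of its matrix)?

Applying the same elementary operations to the rows and columns of A produces a congruent diagonal matrix with entries 2, 3, -3, -4.
So there are 2 positive, 2 negative pivots.

(2, 2, 0)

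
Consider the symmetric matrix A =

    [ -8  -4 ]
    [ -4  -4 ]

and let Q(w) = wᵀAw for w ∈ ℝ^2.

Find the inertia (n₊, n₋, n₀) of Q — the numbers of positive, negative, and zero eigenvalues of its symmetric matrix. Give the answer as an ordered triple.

(0, 2, 0)

An LDLᵀ factorisation of A has diagonal entries -8, -2.
That gives 2 negative pivots.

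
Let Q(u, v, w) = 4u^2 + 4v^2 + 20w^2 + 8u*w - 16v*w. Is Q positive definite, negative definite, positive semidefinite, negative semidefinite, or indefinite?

The symmetric matrix is A = [[4, 0, 4], [0, 4, -8], [4, -8, 20]].
Congruent diagonalization of A (simultaneous row and column reduction) yields pivots 4, 4, 0.
That gives 2 positive, 1 zero pivots.
Hence Q is positive semidefinite.

positive semidefinite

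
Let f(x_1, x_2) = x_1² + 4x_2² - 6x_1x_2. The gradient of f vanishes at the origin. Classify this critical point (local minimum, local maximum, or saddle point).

saddle point

The Hessian at the origin is H = [[2, -6], [-6, 8]].
det H = 2·8 − (-6)² = -20 < 0, so H is indefinite.
Therefore the origin is a saddle point.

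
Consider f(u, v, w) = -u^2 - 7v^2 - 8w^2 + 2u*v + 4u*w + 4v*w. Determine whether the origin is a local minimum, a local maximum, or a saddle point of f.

The Hessian at the origin is H = [[-2, 2, 4], [2, -14, 4], [4, 4, -16]].
An LDLᵀ factorisation of H has diagonal entries -2, -12, -8/3.
That gives 3 negative pivots.
H is negative definite, so the origin is a strict local maximum.

local maximum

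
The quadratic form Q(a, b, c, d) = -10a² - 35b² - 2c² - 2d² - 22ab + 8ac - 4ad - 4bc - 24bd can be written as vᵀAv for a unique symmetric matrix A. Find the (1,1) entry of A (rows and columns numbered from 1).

-10

The coefficient of a² in Q is -10, and that is exactly A[1,1].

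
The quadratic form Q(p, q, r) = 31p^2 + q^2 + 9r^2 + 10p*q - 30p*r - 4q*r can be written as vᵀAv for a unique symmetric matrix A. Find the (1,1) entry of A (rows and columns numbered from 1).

31

The coefficient of p^2 in Q is 31, and that is exactly A[1,1].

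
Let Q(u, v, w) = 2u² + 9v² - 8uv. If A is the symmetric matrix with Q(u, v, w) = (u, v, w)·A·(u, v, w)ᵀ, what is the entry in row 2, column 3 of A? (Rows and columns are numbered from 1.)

0

The coefficient of v·w in Q is 0. For a symmetric A this equals A[2,3] + A[3,2] = 2·A[2,3].
So A[2,3] = 0/2 = 0.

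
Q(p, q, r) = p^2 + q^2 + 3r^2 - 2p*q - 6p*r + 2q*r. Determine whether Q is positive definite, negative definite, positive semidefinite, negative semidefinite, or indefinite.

The symmetric matrix is A = [[1, -1, -3], [-1, 1, 1], [-3, 1, 3]].
A is congruent to a diagonal matrix with 2 positive, 1 negative and 0 zero entries, so Q is indefinite.

indefinite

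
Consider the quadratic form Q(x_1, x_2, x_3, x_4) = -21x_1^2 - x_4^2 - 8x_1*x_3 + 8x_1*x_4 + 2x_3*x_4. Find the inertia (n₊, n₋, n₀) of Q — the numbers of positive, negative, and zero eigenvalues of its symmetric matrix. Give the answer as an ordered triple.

(1, 2, 1)

The symmetric matrix is A = [[-21, 0, -4, 4], [0, 0, 0, 0], [-4, 0, 0, 1], [4, 0, 1, -1]].
Congruent diagonalization of A (simultaneous row and column reduction) yields pivots -21, 0, 16/21, -5/16.
That gives 1 positive, 2 negative, 1 zero pivots.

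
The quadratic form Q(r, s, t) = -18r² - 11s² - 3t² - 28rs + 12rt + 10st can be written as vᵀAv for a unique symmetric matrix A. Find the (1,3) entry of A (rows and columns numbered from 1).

The coefficient of r·t in Q is 12. For a symmetric A this equals A[1,3] + A[3,1] = 2·A[1,3].
So A[1,3] = 12/2 = 6.

6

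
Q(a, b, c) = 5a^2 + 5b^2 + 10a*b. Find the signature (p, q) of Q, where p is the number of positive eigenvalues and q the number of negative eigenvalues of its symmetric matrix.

The symmetric matrix is A = [[5, 5, 0], [5, 5, 0], [0, 0, 0]].
Symmetric row and column elimination reduces A to a congruent diagonal form with pivots 5, 0, 0.
Counting signs: 1 positive, 2 zero.

(1, 0)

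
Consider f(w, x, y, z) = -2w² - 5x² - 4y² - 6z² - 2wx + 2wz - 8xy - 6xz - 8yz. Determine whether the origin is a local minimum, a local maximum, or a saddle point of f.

The Hessian at the origin is H = [[-4, -2, 0, 2], [-2, -10, -8, -6], [0, -8, -8, -8], [2, -6, -8, -12]].
Applying the same elementary operations to the rows and columns of H produces a congruent diagonal matrix with entries -4, -9, -8/9, -2.
So there are 4 negative pivots.
H is negative definite, so the origin is a strict local maximum.

local maximum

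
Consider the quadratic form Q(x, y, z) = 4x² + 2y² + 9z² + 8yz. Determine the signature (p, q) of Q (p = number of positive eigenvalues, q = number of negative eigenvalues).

(3, 0)

Write A = [[4, 0, 0], [0, 2, 4], [0, 4, 9]].
Symmetric row and column elimination reduces A to a congruent diagonal form with pivots 4, 2, 1.
Counting signs: 3 positive.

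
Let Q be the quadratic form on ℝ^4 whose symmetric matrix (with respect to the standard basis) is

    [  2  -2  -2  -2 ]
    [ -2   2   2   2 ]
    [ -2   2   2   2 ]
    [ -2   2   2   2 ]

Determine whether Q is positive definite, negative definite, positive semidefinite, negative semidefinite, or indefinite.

Symmetric row and column elimination reduces A to a congruent diagonal form with pivots 2, 0, 0, 0.
Counting signs: 1 positive, 3 zero.
Hence Q is positive semidefinite.

positive semidefinite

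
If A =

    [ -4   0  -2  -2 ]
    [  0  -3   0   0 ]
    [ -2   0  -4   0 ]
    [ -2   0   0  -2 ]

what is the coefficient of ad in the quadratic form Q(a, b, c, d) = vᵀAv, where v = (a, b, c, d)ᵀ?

-4

The coefficient of ad is A[1,4] + A[4,1] = 2·(-2) = -4.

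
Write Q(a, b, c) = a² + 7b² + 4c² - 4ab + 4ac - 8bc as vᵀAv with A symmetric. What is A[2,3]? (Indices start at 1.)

-4

The coefficient of b·c in Q is -8. For a symmetric A this equals A[2,3] + A[3,2] = 2·A[2,3].
So A[2,3] = -8/2 = -4.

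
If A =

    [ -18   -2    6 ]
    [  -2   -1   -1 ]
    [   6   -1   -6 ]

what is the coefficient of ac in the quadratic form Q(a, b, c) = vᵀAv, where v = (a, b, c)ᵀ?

The coefficient of ac is A[1,3] + A[3,1] = 2·6 = 12.

12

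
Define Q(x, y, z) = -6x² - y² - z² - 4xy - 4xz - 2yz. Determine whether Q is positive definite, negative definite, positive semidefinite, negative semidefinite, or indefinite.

negative semidefinite

Write A = [[-6, -2, -2], [-2, -1, -1], [-2, -1, -1]].
Symmetric row and column elimination reduces A to a congruent diagonal form with pivots -6, -1/3, 0.
Counting signs: 2 negative, 1 zero.
Hence Q is negative semidefinite.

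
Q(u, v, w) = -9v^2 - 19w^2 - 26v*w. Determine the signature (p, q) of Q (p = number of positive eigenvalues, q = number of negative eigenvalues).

(0, 2)

The associated matrix is A = [[0, 0, 0], [0, -9, -13], [0, -13, -19]].
Symmetric row and column elimination reduces A to a congruent diagonal form with pivots 0, -9, -2/9.
That gives 2 negative, 1 zero pivots.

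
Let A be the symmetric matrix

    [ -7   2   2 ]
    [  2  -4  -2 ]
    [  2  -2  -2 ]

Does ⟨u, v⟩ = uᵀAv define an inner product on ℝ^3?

Row-reducing A symmetrically gives the diagonal entries -7, -24/7, -5/6.
So there are 3 negative pivots.
Hence Q is negative definite.
⟨·,·⟩ is an inner product exactly when A is positive definite.

no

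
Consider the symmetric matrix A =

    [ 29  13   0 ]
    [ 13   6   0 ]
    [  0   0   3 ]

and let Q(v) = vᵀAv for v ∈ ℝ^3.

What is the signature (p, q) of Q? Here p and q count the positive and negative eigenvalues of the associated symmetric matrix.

(3, 0)

Applying the same elementary operations to the rows and columns of A produces a congruent diagonal matrix with entries 29, 5/29, 3.
Counting signs: 3 positive.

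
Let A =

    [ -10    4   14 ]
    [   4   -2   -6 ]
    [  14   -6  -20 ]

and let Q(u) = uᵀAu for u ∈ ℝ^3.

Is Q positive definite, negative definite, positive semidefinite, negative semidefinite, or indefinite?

Applying the same elementary operations to the rows and columns of A produces a congruent diagonal matrix with entries -10, -2/5, 0.
Counting signs: 2 negative, 1 zero.
Hence Q is negative semidefinite.

negative semidefinite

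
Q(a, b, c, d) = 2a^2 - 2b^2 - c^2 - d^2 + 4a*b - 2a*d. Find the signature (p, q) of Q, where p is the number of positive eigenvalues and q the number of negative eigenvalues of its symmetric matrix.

(1, 3)

The associated matrix is A = [[2, 2, 0, -1], [2, -2, 0, 0], [0, 0, -1, 0], [-1, 0, 0, -1]].
Row-reducing A symmetrically gives the diagonal entries 2, -4, -1, -5/4.
Counting signs: 1 positive, 3 negative.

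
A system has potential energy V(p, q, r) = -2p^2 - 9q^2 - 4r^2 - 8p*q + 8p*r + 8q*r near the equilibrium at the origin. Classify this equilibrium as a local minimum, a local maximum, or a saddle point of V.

The Hessian at the origin is H = [[-4, -8, 8], [-8, -18, 8], [8, 8, -8]].
Symmetric row and column elimination reduces H to a congruent diagonal form with pivots -4, -2, 40.
Counting signs: 1 positive, 2 negative.
H is indefinite, so the origin is a saddle point.

saddle point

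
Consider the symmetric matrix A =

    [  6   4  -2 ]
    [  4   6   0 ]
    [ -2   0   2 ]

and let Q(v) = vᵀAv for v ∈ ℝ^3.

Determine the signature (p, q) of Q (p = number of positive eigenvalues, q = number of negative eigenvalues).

(3, 0)

Row-reducing A symmetrically gives the diagonal entries 6, 10/3, 4/5.
So there are 3 positive pivots.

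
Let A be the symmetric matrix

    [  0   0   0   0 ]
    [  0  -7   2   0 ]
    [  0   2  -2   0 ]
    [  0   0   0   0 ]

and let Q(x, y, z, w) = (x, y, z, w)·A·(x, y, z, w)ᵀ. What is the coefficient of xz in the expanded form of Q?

0

The coefficient of xz is A[1,3] + A[3,1] = 2·0 = 0.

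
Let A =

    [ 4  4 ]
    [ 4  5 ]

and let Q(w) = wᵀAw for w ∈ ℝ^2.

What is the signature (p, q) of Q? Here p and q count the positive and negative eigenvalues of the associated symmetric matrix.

An LDLᵀ factorisation of A has diagonal entries 4, 1.
So there are 2 positive pivots.

(2, 0)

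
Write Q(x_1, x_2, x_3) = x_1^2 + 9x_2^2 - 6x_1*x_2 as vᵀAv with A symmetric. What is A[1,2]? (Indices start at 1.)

The coefficient of x_1·x_2 in Q is -6. For a symmetric A this equals A[1,2] + A[2,1] = 2·A[1,2].
So A[1,2] = -6/2 = -3.

-3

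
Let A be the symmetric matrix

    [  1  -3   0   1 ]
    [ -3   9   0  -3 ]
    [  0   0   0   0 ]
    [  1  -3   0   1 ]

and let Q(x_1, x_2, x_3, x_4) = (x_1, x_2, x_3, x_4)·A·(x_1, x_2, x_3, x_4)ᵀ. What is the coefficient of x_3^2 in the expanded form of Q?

0

The coefficient of x_3^2 is the diagonal entry A[3,3] = 0.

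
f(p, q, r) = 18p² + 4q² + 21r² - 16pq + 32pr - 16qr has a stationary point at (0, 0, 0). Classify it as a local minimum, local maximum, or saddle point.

The Hessian at the origin is H = [[36, -16, 32], [-16, 8, -16], [32, -16, 42]].
Row-reducing H symmetrically gives the diagonal entries 36, 8/9, 10.
So there are 3 positive pivots.
H is positive definite, so the origin is a strict local minimum.

local minimum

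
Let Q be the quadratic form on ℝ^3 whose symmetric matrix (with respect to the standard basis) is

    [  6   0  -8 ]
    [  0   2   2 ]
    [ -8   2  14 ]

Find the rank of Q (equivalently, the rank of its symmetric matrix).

Row-reducing A symmetrically gives the diagonal entries 6, 2, 4/3.
That gives 3 positive pivots.
The rank is the number of nonzero pivots: 3.

3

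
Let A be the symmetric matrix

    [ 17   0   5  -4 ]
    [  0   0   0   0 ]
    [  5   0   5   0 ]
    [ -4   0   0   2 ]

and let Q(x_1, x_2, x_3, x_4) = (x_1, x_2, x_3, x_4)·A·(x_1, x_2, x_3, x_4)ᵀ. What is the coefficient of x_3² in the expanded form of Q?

The coefficient of x_3² is the diagonal entry A[3,3] = 5.

5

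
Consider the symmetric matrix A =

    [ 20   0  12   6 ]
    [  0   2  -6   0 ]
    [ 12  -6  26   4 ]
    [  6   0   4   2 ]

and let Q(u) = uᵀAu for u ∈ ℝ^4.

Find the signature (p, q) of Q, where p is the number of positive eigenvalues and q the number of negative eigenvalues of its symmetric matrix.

(3, 0)

Symmetric row and column elimination reduces A to a congruent diagonal form with pivots 20, 2, 4/5, 0.
Counting signs: 3 positive, 1 zero.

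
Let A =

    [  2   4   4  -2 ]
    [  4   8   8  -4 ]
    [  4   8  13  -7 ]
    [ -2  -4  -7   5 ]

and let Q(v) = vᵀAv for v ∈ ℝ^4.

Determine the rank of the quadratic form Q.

Congruent diagonalization of A (simultaneous row and column reduction) yields pivots 2, 0, 5, 6/5.
So there are 3 positive, 1 zero pivots.
The rank is the number of nonzero pivots: 3.

3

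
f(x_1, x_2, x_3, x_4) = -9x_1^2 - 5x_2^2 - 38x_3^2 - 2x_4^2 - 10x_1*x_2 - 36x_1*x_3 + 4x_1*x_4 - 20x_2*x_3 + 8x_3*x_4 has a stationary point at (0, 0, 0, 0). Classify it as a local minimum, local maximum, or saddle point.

local maximum

The Hessian at the origin is H = [[-18, -10, -36, 4], [-10, -10, -20, 0], [-36, -20, -76, 8], [4, 0, 8, -4]].
Symmetric row and column elimination reduces H to a congruent diagonal form with pivots -18, -40/9, -4, -2.
Counting signs: 4 negative.
H is negative definite, so the origin is a strict local maximum.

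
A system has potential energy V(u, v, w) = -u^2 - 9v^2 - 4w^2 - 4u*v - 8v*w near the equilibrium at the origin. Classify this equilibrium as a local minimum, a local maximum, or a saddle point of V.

local maximum

The Hessian at the origin is H = [[-2, -4, 0], [-4, -18, -8], [0, -8, -8]].
Applying the same elementary operations to the rows and columns of H produces a congruent diagonal matrix with entries -2, -10, -8/5.
So there are 3 negative pivots.
H is negative definite, so the origin is a strict local maximum.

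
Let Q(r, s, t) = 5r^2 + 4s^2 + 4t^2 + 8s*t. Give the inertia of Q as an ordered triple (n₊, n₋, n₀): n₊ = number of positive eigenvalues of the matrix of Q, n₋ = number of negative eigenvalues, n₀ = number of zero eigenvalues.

(2, 0, 1)

Write A = [[5, 0, 0], [0, 4, 4], [0, 4, 4]].
Row-reducing A symmetrically gives the diagonal entries 5, 4, 0.
Counting signs: 2 positive, 1 zero.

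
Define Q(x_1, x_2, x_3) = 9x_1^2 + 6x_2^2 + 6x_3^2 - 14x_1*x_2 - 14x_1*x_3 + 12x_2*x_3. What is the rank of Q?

2

The symmetric matrix is A = [[9, -7, -7], [-7, 6, 6], [-7, 6, 6]].
Row-reducing A symmetrically gives the diagonal entries 9, 5/9, 0.
Counting signs: 2 positive, 1 zero.
The rank is the number of nonzero pivots: 2.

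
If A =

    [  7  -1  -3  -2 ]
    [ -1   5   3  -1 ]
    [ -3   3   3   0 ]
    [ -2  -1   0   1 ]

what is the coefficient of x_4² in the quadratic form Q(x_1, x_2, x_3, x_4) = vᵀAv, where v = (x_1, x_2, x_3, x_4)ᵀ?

The coefficient of x_4² is the diagonal entry A[4,4] = 1.

1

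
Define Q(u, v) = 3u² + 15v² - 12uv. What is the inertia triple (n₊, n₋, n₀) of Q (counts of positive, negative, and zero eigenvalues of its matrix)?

(2, 0, 0)

The associated matrix is A = [[3, -6], [-6, 15]].
Symmetric row and column elimination reduces A to a congruent diagonal form with pivots 3, 3.
Counting signs: 2 positive.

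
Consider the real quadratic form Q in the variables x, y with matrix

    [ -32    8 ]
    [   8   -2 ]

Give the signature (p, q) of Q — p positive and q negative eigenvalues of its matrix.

Row-reducing A symmetrically gives the diagonal entries -32, 0.
So there are 1 negative, 1 zero pivots.

(0, 1)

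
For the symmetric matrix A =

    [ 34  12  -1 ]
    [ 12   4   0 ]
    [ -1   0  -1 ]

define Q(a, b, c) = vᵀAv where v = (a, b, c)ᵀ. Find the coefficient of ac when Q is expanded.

The coefficient of ac is A[1,3] + A[3,1] = 2·(-1) = -2.

-2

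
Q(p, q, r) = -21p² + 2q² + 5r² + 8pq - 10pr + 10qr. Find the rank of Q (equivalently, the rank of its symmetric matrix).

3

The associated matrix is A = [[-21, 4, -5], [4, 2, 5], [-5, 5, 5]].
Congruent diagonalization of A (simultaneous row and column reduction) yields pivots -21, 58/21, 15/58.
That gives 2 positive, 1 negative pivots.
The rank is the number of nonzero pivots: 3.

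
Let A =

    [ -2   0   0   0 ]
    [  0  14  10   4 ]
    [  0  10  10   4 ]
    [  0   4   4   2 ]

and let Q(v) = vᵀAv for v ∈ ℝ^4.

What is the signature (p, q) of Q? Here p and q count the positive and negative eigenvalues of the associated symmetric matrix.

(3, 1)

Congruent diagonalization of A (simultaneous row and column reduction) yields pivots -2, 14, 20/7, 2/5.
Counting signs: 3 positive, 1 negative.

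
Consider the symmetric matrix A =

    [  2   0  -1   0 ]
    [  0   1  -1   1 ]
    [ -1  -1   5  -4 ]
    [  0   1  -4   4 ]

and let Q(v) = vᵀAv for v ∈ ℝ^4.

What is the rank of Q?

4

Symmetric row and column elimination reduces A to a congruent diagonal form with pivots 2, 1, 7/2, 3/7.
Counting signs: 4 positive.
The rank is the number of nonzero pivots: 4.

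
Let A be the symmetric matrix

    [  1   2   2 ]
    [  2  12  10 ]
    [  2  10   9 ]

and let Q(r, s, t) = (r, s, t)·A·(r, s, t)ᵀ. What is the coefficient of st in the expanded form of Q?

20

The coefficient of st is A[2,3] + A[3,2] = 2·10 = 20.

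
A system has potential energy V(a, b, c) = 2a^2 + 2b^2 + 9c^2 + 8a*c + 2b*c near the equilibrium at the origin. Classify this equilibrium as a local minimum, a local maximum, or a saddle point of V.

local minimum

The Hessian at the origin is H = [[4, 0, 8], [0, 4, 2], [8, 2, 18]].
Applying the same elementary operations to the rows and columns of H produces a congruent diagonal matrix with entries 4, 4, 1.
So there are 3 positive pivots.
H is positive definite, so the origin is a strict local minimum.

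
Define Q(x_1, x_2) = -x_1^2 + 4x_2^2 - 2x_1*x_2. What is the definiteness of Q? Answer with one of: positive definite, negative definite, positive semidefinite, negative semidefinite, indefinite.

The associated matrix is A = [[-1, -1], [-1, 4]].
Congruent diagonalization of A (simultaneous row and column reduction) yields pivots -1, 5.
So there are 1 positive, 1 negative pivots.
Hence Q is indefinite.

indefinite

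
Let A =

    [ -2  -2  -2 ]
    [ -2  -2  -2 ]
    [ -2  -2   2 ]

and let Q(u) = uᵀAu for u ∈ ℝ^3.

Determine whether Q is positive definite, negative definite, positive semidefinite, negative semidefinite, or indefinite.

Row-reducing A symmetrically gives the diagonal entries -2, 0, 4.
That gives 1 positive, 1 negative, 1 zero pivots.
Hence Q is indefinite.

indefinite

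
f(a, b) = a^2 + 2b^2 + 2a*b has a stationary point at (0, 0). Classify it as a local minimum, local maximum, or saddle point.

local minimum

The Hessian at the origin is H = [[2, 2], [2, 4]].
det H = 2·4 − (2)² = 4 > 0 and H[1,1] = 2 > 0, so H is positive definite.
Therefore the origin is a local minimum.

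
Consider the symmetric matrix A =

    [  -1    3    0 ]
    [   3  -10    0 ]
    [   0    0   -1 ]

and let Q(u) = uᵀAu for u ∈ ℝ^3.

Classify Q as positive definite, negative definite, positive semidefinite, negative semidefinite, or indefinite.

negative definite

An LDLᵀ factorisation of A has diagonal entries -1, -1, -1.
That gives 3 negative pivots.
Hence Q is negative definite.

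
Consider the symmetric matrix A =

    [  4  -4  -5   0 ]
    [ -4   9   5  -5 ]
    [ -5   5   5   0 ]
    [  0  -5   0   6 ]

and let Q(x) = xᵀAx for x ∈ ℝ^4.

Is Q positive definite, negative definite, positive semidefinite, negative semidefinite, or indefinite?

indefinite

Congruent diagonalization of A (simultaneous row and column reduction) yields pivots 4, 5, -5/4, 1.
That gives 3 positive, 1 negative pivots.
Hence Q is indefinite.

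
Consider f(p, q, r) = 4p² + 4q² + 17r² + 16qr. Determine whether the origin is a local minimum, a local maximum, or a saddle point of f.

The Hessian at the origin is H = [[8, 0, 0], [0, 8, 16], [0, 16, 34]].
Row-reducing H symmetrically gives the diagonal entries 8, 8, 2.
That gives 3 positive pivots.
H is positive definite, so the origin is a strict local minimum.

local minimum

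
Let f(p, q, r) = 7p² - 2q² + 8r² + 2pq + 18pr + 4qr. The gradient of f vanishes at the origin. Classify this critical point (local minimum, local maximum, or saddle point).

The Hessian at the origin is H = [[14, 2, 18], [2, -4, 4], [18, 4, 16]].
Congruent diagonalization of H (simultaneous row and column reduction) yields pivots 14, -30/7, -20/3.
That gives 1 positive, 2 negative pivots.
H is indefinite, so the origin is a saddle point.

saddle point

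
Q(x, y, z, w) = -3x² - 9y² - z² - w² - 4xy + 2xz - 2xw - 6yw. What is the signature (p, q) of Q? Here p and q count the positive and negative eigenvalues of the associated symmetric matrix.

(1, 3)

The symmetric matrix is A = [[-3, -2, 1, -1], [-2, -9, 0, -3], [1, 0, -1, 0], [-1, -3, 0, -1]].
Congruent diagonalization of A (simultaneous row and column reduction) yields pivots -3, -23/3, -14/23, 1/14.
That gives 1 positive, 3 negative pivots.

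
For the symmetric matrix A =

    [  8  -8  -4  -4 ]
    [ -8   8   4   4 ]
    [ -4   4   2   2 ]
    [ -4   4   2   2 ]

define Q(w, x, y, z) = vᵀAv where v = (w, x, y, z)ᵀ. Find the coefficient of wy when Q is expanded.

The coefficient of wy is A[1,3] + A[3,1] = 2·(-4) = -8.

-8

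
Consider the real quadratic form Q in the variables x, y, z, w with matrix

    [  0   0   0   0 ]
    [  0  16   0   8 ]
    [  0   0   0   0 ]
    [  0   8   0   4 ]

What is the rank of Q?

1

Symmetric row and column elimination reduces A to a congruent diagonal form with pivots 0, 16, 0, 0.
That gives 1 positive, 3 zero pivots.
The rank is the number of nonzero pivots: 1.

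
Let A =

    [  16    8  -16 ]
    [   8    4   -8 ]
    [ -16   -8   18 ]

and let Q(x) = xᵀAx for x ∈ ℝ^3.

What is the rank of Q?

2

Congruent diagonalization of A (simultaneous row and column reduction) yields pivots 16, 0, 2.
Counting signs: 2 positive, 1 zero.
The rank is the number of nonzero pivots: 2.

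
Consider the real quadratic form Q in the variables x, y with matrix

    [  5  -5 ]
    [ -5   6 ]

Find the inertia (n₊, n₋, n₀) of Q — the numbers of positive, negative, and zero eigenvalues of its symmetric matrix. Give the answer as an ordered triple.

(2, 0, 0)

Congruent diagonalization of A (simultaneous row and column reduction) yields pivots 5, 1.
So there are 2 positive pivots.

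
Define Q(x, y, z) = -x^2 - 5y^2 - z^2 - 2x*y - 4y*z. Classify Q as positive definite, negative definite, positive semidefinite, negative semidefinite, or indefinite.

negative semidefinite

Write A = [[-1, -1, 0], [-1, -5, -2], [0, -2, -1]].
Symmetric row and column elimination reduces A to a congruent diagonal form with pivots -1, -4, 0.
So there are 2 negative, 1 zero pivots.
Hence Q is negative semidefinite.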